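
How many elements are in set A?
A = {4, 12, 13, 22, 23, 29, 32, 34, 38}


Set A = {4, 12, 13, 22, 23, 29, 32, 34, 38}
Listing elements: 4, 12, 13, 22, 23, 29, 32, 34, 38
Counting: 9 elements
|A| = 9

9


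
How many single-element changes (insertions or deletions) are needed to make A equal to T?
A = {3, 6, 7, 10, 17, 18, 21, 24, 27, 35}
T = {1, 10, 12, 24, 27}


Set A = {3, 6, 7, 10, 17, 18, 21, 24, 27, 35}
Set T = {1, 10, 12, 24, 27}
Elements to remove from A (in A, not in T): {3, 6, 7, 17, 18, 21, 35} → 7 removals
Elements to add to A (in T, not in A): {1, 12} → 2 additions
Total edits = 7 + 2 = 9

9


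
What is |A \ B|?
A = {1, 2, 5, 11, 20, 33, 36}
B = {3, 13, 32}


Set A = {1, 2, 5, 11, 20, 33, 36}
Set B = {3, 13, 32}
A \ B = {1, 2, 5, 11, 20, 33, 36}
|A \ B| = 7

7


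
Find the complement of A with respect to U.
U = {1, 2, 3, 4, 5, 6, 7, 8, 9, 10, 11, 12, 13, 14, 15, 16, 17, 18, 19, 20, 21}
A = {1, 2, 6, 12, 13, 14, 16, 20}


Universal set U = {1, 2, 3, 4, 5, 6, 7, 8, 9, 10, 11, 12, 13, 14, 15, 16, 17, 18, 19, 20, 21}
Set A = {1, 2, 6, 12, 13, 14, 16, 20}
A' = U \ A = elements in U but not in A
Checking each element of U:
1 (in A, exclude), 2 (in A, exclude), 3 (not in A, include), 4 (not in A, include), 5 (not in A, include), 6 (in A, exclude), 7 (not in A, include), 8 (not in A, include), 9 (not in A, include), 10 (not in A, include), 11 (not in A, include), 12 (in A, exclude), 13 (in A, exclude), 14 (in A, exclude), 15 (not in A, include), 16 (in A, exclude), 17 (not in A, include), 18 (not in A, include), 19 (not in A, include), 20 (in A, exclude), 21 (not in A, include)
A' = {3, 4, 5, 7, 8, 9, 10, 11, 15, 17, 18, 19, 21}

{3, 4, 5, 7, 8, 9, 10, 11, 15, 17, 18, 19, 21}


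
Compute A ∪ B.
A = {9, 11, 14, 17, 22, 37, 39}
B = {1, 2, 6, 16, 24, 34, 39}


Set A = {9, 11, 14, 17, 22, 37, 39}
Set B = {1, 2, 6, 16, 24, 34, 39}
A ∪ B includes all elements in either set.
Elements from A: {9, 11, 14, 17, 22, 37, 39}
Elements from B not already included: {1, 2, 6, 16, 24, 34}
A ∪ B = {1, 2, 6, 9, 11, 14, 16, 17, 22, 24, 34, 37, 39}

{1, 2, 6, 9, 11, 14, 16, 17, 22, 24, 34, 37, 39}


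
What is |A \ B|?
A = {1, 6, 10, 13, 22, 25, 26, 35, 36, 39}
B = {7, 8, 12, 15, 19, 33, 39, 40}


Set A = {1, 6, 10, 13, 22, 25, 26, 35, 36, 39}
Set B = {7, 8, 12, 15, 19, 33, 39, 40}
A \ B = {1, 6, 10, 13, 22, 25, 26, 35, 36}
|A \ B| = 9

9


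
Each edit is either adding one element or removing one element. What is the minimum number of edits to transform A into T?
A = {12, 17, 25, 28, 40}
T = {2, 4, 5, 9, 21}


Set A = {12, 17, 25, 28, 40}
Set T = {2, 4, 5, 9, 21}
Elements to remove from A (in A, not in T): {12, 17, 25, 28, 40} → 5 removals
Elements to add to A (in T, not in A): {2, 4, 5, 9, 21} → 5 additions
Total edits = 5 + 5 = 10

10


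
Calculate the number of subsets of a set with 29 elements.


The set has 29 elements.
The power set contains all possible subsets.
|P(A)| = 2^|A| = 2^29 = 536870912

536870912


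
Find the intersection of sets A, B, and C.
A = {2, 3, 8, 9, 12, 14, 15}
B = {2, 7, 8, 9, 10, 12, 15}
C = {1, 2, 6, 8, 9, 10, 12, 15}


Set A = {2, 3, 8, 9, 12, 14, 15}
Set B = {2, 7, 8, 9, 10, 12, 15}
Set C = {1, 2, 6, 8, 9, 10, 12, 15}
First, A ∩ B = {2, 8, 9, 12, 15}
Then, (A ∩ B) ∩ C = {2, 8, 9, 12, 15}

{2, 8, 9, 12, 15}


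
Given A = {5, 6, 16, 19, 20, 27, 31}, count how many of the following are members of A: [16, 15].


Set A = {5, 6, 16, 19, 20, 27, 31}
Candidates: [16, 15]
Check each candidate:
16 ∈ A, 15 ∉ A
Count of candidates in A: 1

1


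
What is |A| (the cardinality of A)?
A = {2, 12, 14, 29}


Set A = {2, 12, 14, 29}
Listing elements: 2, 12, 14, 29
Counting: 4 elements
|A| = 4

4


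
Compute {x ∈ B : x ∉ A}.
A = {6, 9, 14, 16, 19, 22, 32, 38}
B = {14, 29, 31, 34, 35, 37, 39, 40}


Set A = {6, 9, 14, 16, 19, 22, 32, 38}
Set B = {14, 29, 31, 34, 35, 37, 39, 40}
Check each element of B against A:
14 ∈ A, 29 ∉ A (include), 31 ∉ A (include), 34 ∉ A (include), 35 ∉ A (include), 37 ∉ A (include), 39 ∉ A (include), 40 ∉ A (include)
Elements of B not in A: {29, 31, 34, 35, 37, 39, 40}

{29, 31, 34, 35, 37, 39, 40}


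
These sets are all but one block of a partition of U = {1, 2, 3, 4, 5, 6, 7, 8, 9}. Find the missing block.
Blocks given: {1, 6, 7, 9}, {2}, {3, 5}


U = {1, 2, 3, 4, 5, 6, 7, 8, 9}
Shown blocks: {1, 6, 7, 9}, {2}, {3, 5}
A partition's blocks are pairwise disjoint and cover U, so the missing block = U \ (union of shown blocks).
Union of shown blocks: {1, 2, 3, 5, 6, 7, 9}
Missing block = U \ (union) = {4, 8}

{4, 8}


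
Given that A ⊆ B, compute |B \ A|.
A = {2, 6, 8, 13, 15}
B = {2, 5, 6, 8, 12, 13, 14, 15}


Set A = {2, 6, 8, 13, 15}, |A| = 5
Set B = {2, 5, 6, 8, 12, 13, 14, 15}, |B| = 8
Since A ⊆ B: B \ A = {5, 12, 14}
|B| - |A| = 8 - 5 = 3

3


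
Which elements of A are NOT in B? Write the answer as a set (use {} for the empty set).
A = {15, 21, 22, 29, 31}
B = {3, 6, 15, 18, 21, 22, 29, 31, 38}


Set A = {15, 21, 22, 29, 31}
Set B = {3, 6, 15, 18, 21, 22, 29, 31, 38}
Check each element of A against B:
15 ∈ B, 21 ∈ B, 22 ∈ B, 29 ∈ B, 31 ∈ B
Elements of A not in B: {}

{}


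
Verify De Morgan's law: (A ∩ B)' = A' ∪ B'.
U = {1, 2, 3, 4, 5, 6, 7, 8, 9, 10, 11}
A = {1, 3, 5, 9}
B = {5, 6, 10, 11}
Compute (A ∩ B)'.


U = {1, 2, 3, 4, 5, 6, 7, 8, 9, 10, 11}
A = {1, 3, 5, 9}, B = {5, 6, 10, 11}
A ∩ B = {5}
(A ∩ B)' = U \ (A ∩ B) = {1, 2, 3, 4, 6, 7, 8, 9, 10, 11}
Verification via A' ∪ B': A' = {2, 4, 6, 7, 8, 10, 11}, B' = {1, 2, 3, 4, 7, 8, 9}
A' ∪ B' = {1, 2, 3, 4, 6, 7, 8, 9, 10, 11} ✓

{1, 2, 3, 4, 6, 7, 8, 9, 10, 11}


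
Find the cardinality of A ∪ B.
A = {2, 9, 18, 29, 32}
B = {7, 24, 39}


Set A = {2, 9, 18, 29, 32}, |A| = 5
Set B = {7, 24, 39}, |B| = 3
A ∩ B = {}, |A ∩ B| = 0
|A ∪ B| = |A| + |B| - |A ∩ B| = 5 + 3 - 0 = 8

8


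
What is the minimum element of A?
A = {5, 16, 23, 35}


Set A = {5, 16, 23, 35}
Elements in ascending order: 5, 16, 23, 35
The smallest element is 5.

5


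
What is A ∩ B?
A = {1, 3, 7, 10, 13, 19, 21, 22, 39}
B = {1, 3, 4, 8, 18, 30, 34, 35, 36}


Set A = {1, 3, 7, 10, 13, 19, 21, 22, 39}
Set B = {1, 3, 4, 8, 18, 30, 34, 35, 36}
A ∩ B includes only elements in both sets.
Check each element of A against B:
1 ✓, 3 ✓, 7 ✗, 10 ✗, 13 ✗, 19 ✗, 21 ✗, 22 ✗, 39 ✗
A ∩ B = {1, 3}

{1, 3}


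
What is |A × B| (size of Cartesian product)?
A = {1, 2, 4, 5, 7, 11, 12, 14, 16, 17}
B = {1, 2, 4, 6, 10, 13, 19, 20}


Set A = {1, 2, 4, 5, 7, 11, 12, 14, 16, 17} has 10 elements.
Set B = {1, 2, 4, 6, 10, 13, 19, 20} has 8 elements.
|A × B| = |A| × |B| = 10 × 8 = 80

80


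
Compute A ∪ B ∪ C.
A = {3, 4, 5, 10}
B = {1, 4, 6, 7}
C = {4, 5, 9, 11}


Set A = {3, 4, 5, 10}
Set B = {1, 4, 6, 7}
Set C = {4, 5, 9, 11}
First, A ∪ B = {1, 3, 4, 5, 6, 7, 10}
Then, (A ∪ B) ∪ C = {1, 3, 4, 5, 6, 7, 9, 10, 11}

{1, 3, 4, 5, 6, 7, 9, 10, 11}


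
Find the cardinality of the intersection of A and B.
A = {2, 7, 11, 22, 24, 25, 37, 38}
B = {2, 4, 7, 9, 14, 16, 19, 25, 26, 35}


Set A = {2, 7, 11, 22, 24, 25, 37, 38}
Set B = {2, 4, 7, 9, 14, 16, 19, 25, 26, 35}
A ∩ B = {2, 7, 25}
|A ∩ B| = 3

3


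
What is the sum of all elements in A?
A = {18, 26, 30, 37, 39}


Set A = {18, 26, 30, 37, 39}
Sum = 18 + 26 + 30 + 37 + 39 = 150

150


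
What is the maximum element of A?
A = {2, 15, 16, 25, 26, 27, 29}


Set A = {2, 15, 16, 25, 26, 27, 29}
Elements in ascending order: 2, 15, 16, 25, 26, 27, 29
The largest element is 29.

29


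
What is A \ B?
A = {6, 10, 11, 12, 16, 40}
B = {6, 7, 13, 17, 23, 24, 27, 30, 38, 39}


Set A = {6, 10, 11, 12, 16, 40}
Set B = {6, 7, 13, 17, 23, 24, 27, 30, 38, 39}
A \ B includes elements in A that are not in B.
Check each element of A:
6 (in B, remove), 10 (not in B, keep), 11 (not in B, keep), 12 (not in B, keep), 16 (not in B, keep), 40 (not in B, keep)
A \ B = {10, 11, 12, 16, 40}

{10, 11, 12, 16, 40}


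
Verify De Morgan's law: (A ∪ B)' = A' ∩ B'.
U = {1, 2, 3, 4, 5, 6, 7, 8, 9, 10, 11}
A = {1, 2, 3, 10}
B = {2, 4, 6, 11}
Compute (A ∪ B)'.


U = {1, 2, 3, 4, 5, 6, 7, 8, 9, 10, 11}
A = {1, 2, 3, 10}, B = {2, 4, 6, 11}
A ∪ B = {1, 2, 3, 4, 6, 10, 11}
(A ∪ B)' = U \ (A ∪ B) = {5, 7, 8, 9}
Verification via A' ∩ B': A' = {4, 5, 6, 7, 8, 9, 11}, B' = {1, 3, 5, 7, 8, 9, 10}
A' ∩ B' = {5, 7, 8, 9} ✓

{5, 7, 8, 9}


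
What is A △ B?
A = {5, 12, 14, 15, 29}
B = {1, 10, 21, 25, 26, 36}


Set A = {5, 12, 14, 15, 29}
Set B = {1, 10, 21, 25, 26, 36}
A △ B = (A \ B) ∪ (B \ A)
Elements in A but not B: {5, 12, 14, 15, 29}
Elements in B but not A: {1, 10, 21, 25, 26, 36}
A △ B = {1, 5, 10, 12, 14, 15, 21, 25, 26, 29, 36}

{1, 5, 10, 12, 14, 15, 21, 25, 26, 29, 36}


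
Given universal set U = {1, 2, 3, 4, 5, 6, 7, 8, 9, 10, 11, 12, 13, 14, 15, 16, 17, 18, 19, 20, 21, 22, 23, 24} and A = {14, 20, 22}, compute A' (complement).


Universal set U = {1, 2, 3, 4, 5, 6, 7, 8, 9, 10, 11, 12, 13, 14, 15, 16, 17, 18, 19, 20, 21, 22, 23, 24}
Set A = {14, 20, 22}
A' = U \ A = elements in U but not in A
Checking each element of U:
1 (not in A, include), 2 (not in A, include), 3 (not in A, include), 4 (not in A, include), 5 (not in A, include), 6 (not in A, include), 7 (not in A, include), 8 (not in A, include), 9 (not in A, include), 10 (not in A, include), 11 (not in A, include), 12 (not in A, include), 13 (not in A, include), 14 (in A, exclude), 15 (not in A, include), 16 (not in A, include), 17 (not in A, include), 18 (not in A, include), 19 (not in A, include), 20 (in A, exclude), 21 (not in A, include), 22 (in A, exclude), 23 (not in A, include), 24 (not in A, include)
A' = {1, 2, 3, 4, 5, 6, 7, 8, 9, 10, 11, 12, 13, 15, 16, 17, 18, 19, 21, 23, 24}

{1, 2, 3, 4, 5, 6, 7, 8, 9, 10, 11, 12, 13, 15, 16, 17, 18, 19, 21, 23, 24}


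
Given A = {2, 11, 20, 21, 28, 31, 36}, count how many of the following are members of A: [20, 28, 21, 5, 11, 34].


Set A = {2, 11, 20, 21, 28, 31, 36}
Candidates: [20, 28, 21, 5, 11, 34]
Check each candidate:
20 ∈ A, 28 ∈ A, 21 ∈ A, 5 ∉ A, 11 ∈ A, 34 ∉ A
Count of candidates in A: 4

4


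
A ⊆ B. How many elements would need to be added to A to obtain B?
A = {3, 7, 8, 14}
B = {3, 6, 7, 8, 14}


Set A = {3, 7, 8, 14}, |A| = 4
Set B = {3, 6, 7, 8, 14}, |B| = 5
Since A ⊆ B: B \ A = {6}
|B| - |A| = 5 - 4 = 1

1


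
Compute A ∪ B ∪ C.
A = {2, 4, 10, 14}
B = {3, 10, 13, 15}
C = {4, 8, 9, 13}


Set A = {2, 4, 10, 14}
Set B = {3, 10, 13, 15}
Set C = {4, 8, 9, 13}
First, A ∪ B = {2, 3, 4, 10, 13, 14, 15}
Then, (A ∪ B) ∪ C = {2, 3, 4, 8, 9, 10, 13, 14, 15}

{2, 3, 4, 8, 9, 10, 13, 14, 15}


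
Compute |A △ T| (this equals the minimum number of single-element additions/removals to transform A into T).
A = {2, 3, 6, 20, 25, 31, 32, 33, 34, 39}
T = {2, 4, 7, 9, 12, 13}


Set A = {2, 3, 6, 20, 25, 31, 32, 33, 34, 39}
Set T = {2, 4, 7, 9, 12, 13}
Elements to remove from A (in A, not in T): {3, 6, 20, 25, 31, 32, 33, 34, 39} → 9 removals
Elements to add to A (in T, not in A): {4, 7, 9, 12, 13} → 5 additions
Total edits = 9 + 5 = 14

14


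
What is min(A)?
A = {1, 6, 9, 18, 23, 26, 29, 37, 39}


Set A = {1, 6, 9, 18, 23, 26, 29, 37, 39}
Elements in ascending order: 1, 6, 9, 18, 23, 26, 29, 37, 39
The smallest element is 1.

1


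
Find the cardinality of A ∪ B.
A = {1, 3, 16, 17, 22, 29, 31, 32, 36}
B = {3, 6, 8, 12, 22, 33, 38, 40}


Set A = {1, 3, 16, 17, 22, 29, 31, 32, 36}, |A| = 9
Set B = {3, 6, 8, 12, 22, 33, 38, 40}, |B| = 8
A ∩ B = {3, 22}, |A ∩ B| = 2
|A ∪ B| = |A| + |B| - |A ∩ B| = 9 + 8 - 2 = 15

15


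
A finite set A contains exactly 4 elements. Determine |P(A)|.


The set has 4 elements.
The power set contains all possible subsets.
|P(A)| = 2^|A| = 2^4 = 16

16


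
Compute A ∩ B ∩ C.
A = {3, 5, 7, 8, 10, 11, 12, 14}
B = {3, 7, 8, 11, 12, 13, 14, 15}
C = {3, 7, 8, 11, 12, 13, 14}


Set A = {3, 5, 7, 8, 10, 11, 12, 14}
Set B = {3, 7, 8, 11, 12, 13, 14, 15}
Set C = {3, 7, 8, 11, 12, 13, 14}
First, A ∩ B = {3, 7, 8, 11, 12, 14}
Then, (A ∩ B) ∩ C = {3, 7, 8, 11, 12, 14}

{3, 7, 8, 11, 12, 14}


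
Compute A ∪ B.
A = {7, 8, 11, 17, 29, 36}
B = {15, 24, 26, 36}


Set A = {7, 8, 11, 17, 29, 36}
Set B = {15, 24, 26, 36}
A ∪ B includes all elements in either set.
Elements from A: {7, 8, 11, 17, 29, 36}
Elements from B not already included: {15, 24, 26}
A ∪ B = {7, 8, 11, 15, 17, 24, 26, 29, 36}

{7, 8, 11, 15, 17, 24, 26, 29, 36}


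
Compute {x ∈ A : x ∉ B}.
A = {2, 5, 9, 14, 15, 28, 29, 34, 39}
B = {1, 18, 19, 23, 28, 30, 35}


Set A = {2, 5, 9, 14, 15, 28, 29, 34, 39}
Set B = {1, 18, 19, 23, 28, 30, 35}
Check each element of A against B:
2 ∉ B (include), 5 ∉ B (include), 9 ∉ B (include), 14 ∉ B (include), 15 ∉ B (include), 28 ∈ B, 29 ∉ B (include), 34 ∉ B (include), 39 ∉ B (include)
Elements of A not in B: {2, 5, 9, 14, 15, 29, 34, 39}

{2, 5, 9, 14, 15, 29, 34, 39}


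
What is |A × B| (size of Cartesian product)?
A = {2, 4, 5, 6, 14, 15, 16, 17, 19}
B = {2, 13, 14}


Set A = {2, 4, 5, 6, 14, 15, 16, 17, 19} has 9 elements.
Set B = {2, 13, 14} has 3 elements.
|A × B| = |A| × |B| = 9 × 3 = 27

27


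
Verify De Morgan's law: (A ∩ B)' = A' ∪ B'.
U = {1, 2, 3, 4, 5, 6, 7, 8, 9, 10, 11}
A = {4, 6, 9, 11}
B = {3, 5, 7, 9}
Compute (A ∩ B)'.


U = {1, 2, 3, 4, 5, 6, 7, 8, 9, 10, 11}
A = {4, 6, 9, 11}, B = {3, 5, 7, 9}
A ∩ B = {9}
(A ∩ B)' = U \ (A ∩ B) = {1, 2, 3, 4, 5, 6, 7, 8, 10, 11}
Verification via A' ∪ B': A' = {1, 2, 3, 5, 7, 8, 10}, B' = {1, 2, 4, 6, 8, 10, 11}
A' ∪ B' = {1, 2, 3, 4, 5, 6, 7, 8, 10, 11} ✓

{1, 2, 3, 4, 5, 6, 7, 8, 10, 11}


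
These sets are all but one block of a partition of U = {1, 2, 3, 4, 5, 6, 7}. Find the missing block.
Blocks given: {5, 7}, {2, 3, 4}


U = {1, 2, 3, 4, 5, 6, 7}
Shown blocks: {5, 7}, {2, 3, 4}
A partition's blocks are pairwise disjoint and cover U, so the missing block = U \ (union of shown blocks).
Union of shown blocks: {2, 3, 4, 5, 7}
Missing block = U \ (union) = {1, 6}

{1, 6}


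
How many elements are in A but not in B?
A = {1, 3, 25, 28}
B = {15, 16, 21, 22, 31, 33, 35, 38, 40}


Set A = {1, 3, 25, 28}
Set B = {15, 16, 21, 22, 31, 33, 35, 38, 40}
A \ B = {1, 3, 25, 28}
|A \ B| = 4

4


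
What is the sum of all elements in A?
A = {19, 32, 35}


Set A = {19, 32, 35}
Sum = 19 + 32 + 35 = 86

86


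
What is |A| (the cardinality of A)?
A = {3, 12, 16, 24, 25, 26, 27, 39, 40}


Set A = {3, 12, 16, 24, 25, 26, 27, 39, 40}
Listing elements: 3, 12, 16, 24, 25, 26, 27, 39, 40
Counting: 9 elements
|A| = 9

9


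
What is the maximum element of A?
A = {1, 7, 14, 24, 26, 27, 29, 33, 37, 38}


Set A = {1, 7, 14, 24, 26, 27, 29, 33, 37, 38}
Elements in ascending order: 1, 7, 14, 24, 26, 27, 29, 33, 37, 38
The largest element is 38.

38


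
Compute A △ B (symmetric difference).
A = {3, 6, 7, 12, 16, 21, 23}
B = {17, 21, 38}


Set A = {3, 6, 7, 12, 16, 21, 23}
Set B = {17, 21, 38}
A △ B = (A \ B) ∪ (B \ A)
Elements in A but not B: {3, 6, 7, 12, 16, 23}
Elements in B but not A: {17, 38}
A △ B = {3, 6, 7, 12, 16, 17, 23, 38}

{3, 6, 7, 12, 16, 17, 23, 38}


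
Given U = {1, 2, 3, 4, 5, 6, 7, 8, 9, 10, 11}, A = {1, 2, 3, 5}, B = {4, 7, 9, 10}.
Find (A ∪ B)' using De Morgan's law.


U = {1, 2, 3, 4, 5, 6, 7, 8, 9, 10, 11}
A = {1, 2, 3, 5}, B = {4, 7, 9, 10}
A ∪ B = {1, 2, 3, 4, 5, 7, 9, 10}
(A ∪ B)' = U \ (A ∪ B) = {6, 8, 11}
Verification via A' ∩ B': A' = {4, 6, 7, 8, 9, 10, 11}, B' = {1, 2, 3, 5, 6, 8, 11}
A' ∩ B' = {6, 8, 11} ✓

{6, 8, 11}


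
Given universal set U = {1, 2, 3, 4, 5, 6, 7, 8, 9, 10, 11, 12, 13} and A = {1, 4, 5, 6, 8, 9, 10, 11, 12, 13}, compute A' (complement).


Universal set U = {1, 2, 3, 4, 5, 6, 7, 8, 9, 10, 11, 12, 13}
Set A = {1, 4, 5, 6, 8, 9, 10, 11, 12, 13}
A' = U \ A = elements in U but not in A
Checking each element of U:
1 (in A, exclude), 2 (not in A, include), 3 (not in A, include), 4 (in A, exclude), 5 (in A, exclude), 6 (in A, exclude), 7 (not in A, include), 8 (in A, exclude), 9 (in A, exclude), 10 (in A, exclude), 11 (in A, exclude), 12 (in A, exclude), 13 (in A, exclude)
A' = {2, 3, 7}

{2, 3, 7}


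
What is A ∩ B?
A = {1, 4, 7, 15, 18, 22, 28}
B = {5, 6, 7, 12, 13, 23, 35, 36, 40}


Set A = {1, 4, 7, 15, 18, 22, 28}
Set B = {5, 6, 7, 12, 13, 23, 35, 36, 40}
A ∩ B includes only elements in both sets.
Check each element of A against B:
1 ✗, 4 ✗, 7 ✓, 15 ✗, 18 ✗, 22 ✗, 28 ✗
A ∩ B = {7}

{7}


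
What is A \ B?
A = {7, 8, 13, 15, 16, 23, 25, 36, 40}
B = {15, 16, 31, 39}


Set A = {7, 8, 13, 15, 16, 23, 25, 36, 40}
Set B = {15, 16, 31, 39}
A \ B includes elements in A that are not in B.
Check each element of A:
7 (not in B, keep), 8 (not in B, keep), 13 (not in B, keep), 15 (in B, remove), 16 (in B, remove), 23 (not in B, keep), 25 (not in B, keep), 36 (not in B, keep), 40 (not in B, keep)
A \ B = {7, 8, 13, 23, 25, 36, 40}

{7, 8, 13, 23, 25, 36, 40}


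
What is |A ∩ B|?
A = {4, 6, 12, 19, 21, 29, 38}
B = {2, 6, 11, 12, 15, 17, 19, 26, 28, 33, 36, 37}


Set A = {4, 6, 12, 19, 21, 29, 38}
Set B = {2, 6, 11, 12, 15, 17, 19, 26, 28, 33, 36, 37}
A ∩ B = {6, 12, 19}
|A ∩ B| = 3

3


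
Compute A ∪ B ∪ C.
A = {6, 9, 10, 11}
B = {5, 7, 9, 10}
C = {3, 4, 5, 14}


Set A = {6, 9, 10, 11}
Set B = {5, 7, 9, 10}
Set C = {3, 4, 5, 14}
First, A ∪ B = {5, 6, 7, 9, 10, 11}
Then, (A ∪ B) ∪ C = {3, 4, 5, 6, 7, 9, 10, 11, 14}

{3, 4, 5, 6, 7, 9, 10, 11, 14}


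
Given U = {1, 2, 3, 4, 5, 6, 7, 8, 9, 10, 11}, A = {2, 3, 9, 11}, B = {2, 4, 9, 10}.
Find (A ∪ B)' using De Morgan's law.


U = {1, 2, 3, 4, 5, 6, 7, 8, 9, 10, 11}
A = {2, 3, 9, 11}, B = {2, 4, 9, 10}
A ∪ B = {2, 3, 4, 9, 10, 11}
(A ∪ B)' = U \ (A ∪ B) = {1, 5, 6, 7, 8}
Verification via A' ∩ B': A' = {1, 4, 5, 6, 7, 8, 10}, B' = {1, 3, 5, 6, 7, 8, 11}
A' ∩ B' = {1, 5, 6, 7, 8} ✓

{1, 5, 6, 7, 8}


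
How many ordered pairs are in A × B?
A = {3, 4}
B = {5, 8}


Set A = {3, 4} has 2 elements.
Set B = {5, 8} has 2 elements.
|A × B| = |A| × |B| = 2 × 2 = 4

4


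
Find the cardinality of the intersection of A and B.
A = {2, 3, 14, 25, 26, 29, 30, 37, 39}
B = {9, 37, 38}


Set A = {2, 3, 14, 25, 26, 29, 30, 37, 39}
Set B = {9, 37, 38}
A ∩ B = {37}
|A ∩ B| = 1

1


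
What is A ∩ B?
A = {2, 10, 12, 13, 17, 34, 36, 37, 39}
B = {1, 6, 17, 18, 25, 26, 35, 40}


Set A = {2, 10, 12, 13, 17, 34, 36, 37, 39}
Set B = {1, 6, 17, 18, 25, 26, 35, 40}
A ∩ B includes only elements in both sets.
Check each element of A against B:
2 ✗, 10 ✗, 12 ✗, 13 ✗, 17 ✓, 34 ✗, 36 ✗, 37 ✗, 39 ✗
A ∩ B = {17}

{17}


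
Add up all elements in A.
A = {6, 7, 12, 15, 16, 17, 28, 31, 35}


Set A = {6, 7, 12, 15, 16, 17, 28, 31, 35}
Sum = 6 + 7 + 12 + 15 + 16 + 17 + 28 + 31 + 35 = 167

167


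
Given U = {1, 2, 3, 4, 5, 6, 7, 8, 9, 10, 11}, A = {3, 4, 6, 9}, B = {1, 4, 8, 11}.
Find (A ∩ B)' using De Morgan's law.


U = {1, 2, 3, 4, 5, 6, 7, 8, 9, 10, 11}
A = {3, 4, 6, 9}, B = {1, 4, 8, 11}
A ∩ B = {4}
(A ∩ B)' = U \ (A ∩ B) = {1, 2, 3, 5, 6, 7, 8, 9, 10, 11}
Verification via A' ∪ B': A' = {1, 2, 5, 7, 8, 10, 11}, B' = {2, 3, 5, 6, 7, 9, 10}
A' ∪ B' = {1, 2, 3, 5, 6, 7, 8, 9, 10, 11} ✓

{1, 2, 3, 5, 6, 7, 8, 9, 10, 11}


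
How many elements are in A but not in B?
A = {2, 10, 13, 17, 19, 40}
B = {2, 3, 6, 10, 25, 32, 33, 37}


Set A = {2, 10, 13, 17, 19, 40}
Set B = {2, 3, 6, 10, 25, 32, 33, 37}
A \ B = {13, 17, 19, 40}
|A \ B| = 4

4


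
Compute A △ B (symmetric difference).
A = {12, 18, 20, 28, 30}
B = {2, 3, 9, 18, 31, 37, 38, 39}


Set A = {12, 18, 20, 28, 30}
Set B = {2, 3, 9, 18, 31, 37, 38, 39}
A △ B = (A \ B) ∪ (B \ A)
Elements in A but not B: {12, 20, 28, 30}
Elements in B but not A: {2, 3, 9, 31, 37, 38, 39}
A △ B = {2, 3, 9, 12, 20, 28, 30, 31, 37, 38, 39}

{2, 3, 9, 12, 20, 28, 30, 31, 37, 38, 39}


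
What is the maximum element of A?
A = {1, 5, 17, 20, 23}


Set A = {1, 5, 17, 20, 23}
Elements in ascending order: 1, 5, 17, 20, 23
The largest element is 23.

23


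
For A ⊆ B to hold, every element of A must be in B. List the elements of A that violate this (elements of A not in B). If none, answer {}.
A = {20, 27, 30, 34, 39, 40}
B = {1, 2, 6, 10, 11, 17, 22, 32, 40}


Set A = {20, 27, 30, 34, 39, 40}
Set B = {1, 2, 6, 10, 11, 17, 22, 32, 40}
Check each element of A against B:
20 ∉ B (include), 27 ∉ B (include), 30 ∉ B (include), 34 ∉ B (include), 39 ∉ B (include), 40 ∈ B
Elements of A not in B: {20, 27, 30, 34, 39}

{20, 27, 30, 34, 39}


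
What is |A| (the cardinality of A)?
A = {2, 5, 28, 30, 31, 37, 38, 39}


Set A = {2, 5, 28, 30, 31, 37, 38, 39}
Listing elements: 2, 5, 28, 30, 31, 37, 38, 39
Counting: 8 elements
|A| = 8

8


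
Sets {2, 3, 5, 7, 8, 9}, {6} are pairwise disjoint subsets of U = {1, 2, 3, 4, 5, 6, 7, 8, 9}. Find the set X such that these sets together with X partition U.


U = {1, 2, 3, 4, 5, 6, 7, 8, 9}
Shown blocks: {2, 3, 5, 7, 8, 9}, {6}
A partition's blocks are pairwise disjoint and cover U, so the missing block = U \ (union of shown blocks).
Union of shown blocks: {2, 3, 5, 6, 7, 8, 9}
Missing block = U \ (union) = {1, 4}

{1, 4}


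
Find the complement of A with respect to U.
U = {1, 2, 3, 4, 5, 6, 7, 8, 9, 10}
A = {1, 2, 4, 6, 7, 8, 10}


Universal set U = {1, 2, 3, 4, 5, 6, 7, 8, 9, 10}
Set A = {1, 2, 4, 6, 7, 8, 10}
A' = U \ A = elements in U but not in A
Checking each element of U:
1 (in A, exclude), 2 (in A, exclude), 3 (not in A, include), 4 (in A, exclude), 5 (not in A, include), 6 (in A, exclude), 7 (in A, exclude), 8 (in A, exclude), 9 (not in A, include), 10 (in A, exclude)
A' = {3, 5, 9}

{3, 5, 9}


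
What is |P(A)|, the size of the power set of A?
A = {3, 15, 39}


Set A = {3, 15, 39}
|A| = 3
The power set P(A) contains all subsets of A.
|P(A)| = 2^|A| = 2^3 = 8

8


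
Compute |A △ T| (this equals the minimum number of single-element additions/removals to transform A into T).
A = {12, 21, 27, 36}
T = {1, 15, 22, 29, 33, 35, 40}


Set A = {12, 21, 27, 36}
Set T = {1, 15, 22, 29, 33, 35, 40}
Elements to remove from A (in A, not in T): {12, 21, 27, 36} → 4 removals
Elements to add to A (in T, not in A): {1, 15, 22, 29, 33, 35, 40} → 7 additions
Total edits = 4 + 7 = 11

11


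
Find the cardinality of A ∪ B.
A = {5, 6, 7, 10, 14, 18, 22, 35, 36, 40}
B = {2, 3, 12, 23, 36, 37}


Set A = {5, 6, 7, 10, 14, 18, 22, 35, 36, 40}, |A| = 10
Set B = {2, 3, 12, 23, 36, 37}, |B| = 6
A ∩ B = {36}, |A ∩ B| = 1
|A ∪ B| = |A| + |B| - |A ∩ B| = 10 + 6 - 1 = 15

15


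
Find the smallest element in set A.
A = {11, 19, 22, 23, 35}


Set A = {11, 19, 22, 23, 35}
Elements in ascending order: 11, 19, 22, 23, 35
The smallest element is 11.

11


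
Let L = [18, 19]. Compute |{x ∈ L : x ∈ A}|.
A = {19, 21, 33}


Set A = {19, 21, 33}
Candidates: [18, 19]
Check each candidate:
18 ∉ A, 19 ∈ A
Count of candidates in A: 1

1


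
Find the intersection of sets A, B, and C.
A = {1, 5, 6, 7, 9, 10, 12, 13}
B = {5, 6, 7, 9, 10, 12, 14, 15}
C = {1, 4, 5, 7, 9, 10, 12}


Set A = {1, 5, 6, 7, 9, 10, 12, 13}
Set B = {5, 6, 7, 9, 10, 12, 14, 15}
Set C = {1, 4, 5, 7, 9, 10, 12}
First, A ∩ B = {5, 6, 7, 9, 10, 12}
Then, (A ∩ B) ∩ C = {5, 7, 9, 10, 12}

{5, 7, 9, 10, 12}


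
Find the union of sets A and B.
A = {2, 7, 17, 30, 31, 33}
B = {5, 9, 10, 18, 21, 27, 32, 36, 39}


Set A = {2, 7, 17, 30, 31, 33}
Set B = {5, 9, 10, 18, 21, 27, 32, 36, 39}
A ∪ B includes all elements in either set.
Elements from A: {2, 7, 17, 30, 31, 33}
Elements from B not already included: {5, 9, 10, 18, 21, 27, 32, 36, 39}
A ∪ B = {2, 5, 7, 9, 10, 17, 18, 21, 27, 30, 31, 32, 33, 36, 39}

{2, 5, 7, 9, 10, 17, 18, 21, 27, 30, 31, 32, 33, 36, 39}


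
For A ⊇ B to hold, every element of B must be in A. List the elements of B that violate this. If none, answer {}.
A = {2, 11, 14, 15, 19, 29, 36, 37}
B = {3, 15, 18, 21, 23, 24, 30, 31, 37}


Set A = {2, 11, 14, 15, 19, 29, 36, 37}
Set B = {3, 15, 18, 21, 23, 24, 30, 31, 37}
Check each element of B against A:
3 ∉ A (include), 15 ∈ A, 18 ∉ A (include), 21 ∉ A (include), 23 ∉ A (include), 24 ∉ A (include), 30 ∉ A (include), 31 ∉ A (include), 37 ∈ A
Elements of B not in A: {3, 18, 21, 23, 24, 30, 31}

{3, 18, 21, 23, 24, 30, 31}


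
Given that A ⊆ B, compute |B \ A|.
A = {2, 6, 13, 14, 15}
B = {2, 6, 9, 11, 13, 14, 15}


Set A = {2, 6, 13, 14, 15}, |A| = 5
Set B = {2, 6, 9, 11, 13, 14, 15}, |B| = 7
Since A ⊆ B: B \ A = {9, 11}
|B| - |A| = 7 - 5 = 2

2


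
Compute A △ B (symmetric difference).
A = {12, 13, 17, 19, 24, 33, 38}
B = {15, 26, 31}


Set A = {12, 13, 17, 19, 24, 33, 38}
Set B = {15, 26, 31}
A △ B = (A \ B) ∪ (B \ A)
Elements in A but not B: {12, 13, 17, 19, 24, 33, 38}
Elements in B but not A: {15, 26, 31}
A △ B = {12, 13, 15, 17, 19, 24, 26, 31, 33, 38}

{12, 13, 15, 17, 19, 24, 26, 31, 33, 38}


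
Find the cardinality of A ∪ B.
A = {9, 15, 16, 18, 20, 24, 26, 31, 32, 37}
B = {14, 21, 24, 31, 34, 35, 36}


Set A = {9, 15, 16, 18, 20, 24, 26, 31, 32, 37}, |A| = 10
Set B = {14, 21, 24, 31, 34, 35, 36}, |B| = 7
A ∩ B = {24, 31}, |A ∩ B| = 2
|A ∪ B| = |A| + |B| - |A ∩ B| = 10 + 7 - 2 = 15

15


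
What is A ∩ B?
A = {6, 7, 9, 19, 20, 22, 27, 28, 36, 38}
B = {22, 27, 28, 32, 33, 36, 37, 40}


Set A = {6, 7, 9, 19, 20, 22, 27, 28, 36, 38}
Set B = {22, 27, 28, 32, 33, 36, 37, 40}
A ∩ B includes only elements in both sets.
Check each element of A against B:
6 ✗, 7 ✗, 9 ✗, 19 ✗, 20 ✗, 22 ✓, 27 ✓, 28 ✓, 36 ✓, 38 ✗
A ∩ B = {22, 27, 28, 36}

{22, 27, 28, 36}


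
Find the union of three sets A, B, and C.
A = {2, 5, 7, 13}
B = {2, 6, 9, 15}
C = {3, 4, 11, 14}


Set A = {2, 5, 7, 13}
Set B = {2, 6, 9, 15}
Set C = {3, 4, 11, 14}
First, A ∪ B = {2, 5, 6, 7, 9, 13, 15}
Then, (A ∪ B) ∪ C = {2, 3, 4, 5, 6, 7, 9, 11, 13, 14, 15}

{2, 3, 4, 5, 6, 7, 9, 11, 13, 14, 15}


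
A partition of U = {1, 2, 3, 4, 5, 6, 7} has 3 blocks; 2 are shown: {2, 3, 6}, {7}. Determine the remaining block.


U = {1, 2, 3, 4, 5, 6, 7}
Shown blocks: {2, 3, 6}, {7}
A partition's blocks are pairwise disjoint and cover U, so the missing block = U \ (union of shown blocks).
Union of shown blocks: {2, 3, 6, 7}
Missing block = U \ (union) = {1, 4, 5}

{1, 4, 5}


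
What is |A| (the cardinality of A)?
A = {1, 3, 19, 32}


Set A = {1, 3, 19, 32}
Listing elements: 1, 3, 19, 32
Counting: 4 elements
|A| = 4

4


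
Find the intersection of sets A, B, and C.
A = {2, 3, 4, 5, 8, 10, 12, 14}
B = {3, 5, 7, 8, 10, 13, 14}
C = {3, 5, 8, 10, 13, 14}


Set A = {2, 3, 4, 5, 8, 10, 12, 14}
Set B = {3, 5, 7, 8, 10, 13, 14}
Set C = {3, 5, 8, 10, 13, 14}
First, A ∩ B = {3, 5, 8, 10, 14}
Then, (A ∩ B) ∩ C = {3, 5, 8, 10, 14}

{3, 5, 8, 10, 14}


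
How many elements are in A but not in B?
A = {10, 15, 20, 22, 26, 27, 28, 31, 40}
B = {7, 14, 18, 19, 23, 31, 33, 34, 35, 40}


Set A = {10, 15, 20, 22, 26, 27, 28, 31, 40}
Set B = {7, 14, 18, 19, 23, 31, 33, 34, 35, 40}
A \ B = {10, 15, 20, 22, 26, 27, 28}
|A \ B| = 7

7


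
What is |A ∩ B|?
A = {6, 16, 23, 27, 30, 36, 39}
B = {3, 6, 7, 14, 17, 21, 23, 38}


Set A = {6, 16, 23, 27, 30, 36, 39}
Set B = {3, 6, 7, 14, 17, 21, 23, 38}
A ∩ B = {6, 23}
|A ∩ B| = 2

2


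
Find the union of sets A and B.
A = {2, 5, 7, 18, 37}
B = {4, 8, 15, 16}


Set A = {2, 5, 7, 18, 37}
Set B = {4, 8, 15, 16}
A ∪ B includes all elements in either set.
Elements from A: {2, 5, 7, 18, 37}
Elements from B not already included: {4, 8, 15, 16}
A ∪ B = {2, 4, 5, 7, 8, 15, 16, 18, 37}

{2, 4, 5, 7, 8, 15, 16, 18, 37}


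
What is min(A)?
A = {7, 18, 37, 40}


Set A = {7, 18, 37, 40}
Elements in ascending order: 7, 18, 37, 40
The smallest element is 7.

7


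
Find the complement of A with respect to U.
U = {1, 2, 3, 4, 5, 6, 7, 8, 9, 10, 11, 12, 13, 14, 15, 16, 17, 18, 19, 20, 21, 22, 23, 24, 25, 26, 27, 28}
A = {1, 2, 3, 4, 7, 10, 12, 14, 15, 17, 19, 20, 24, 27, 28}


Universal set U = {1, 2, 3, 4, 5, 6, 7, 8, 9, 10, 11, 12, 13, 14, 15, 16, 17, 18, 19, 20, 21, 22, 23, 24, 25, 26, 27, 28}
Set A = {1, 2, 3, 4, 7, 10, 12, 14, 15, 17, 19, 20, 24, 27, 28}
A' = U \ A = elements in U but not in A
Checking each element of U:
1 (in A, exclude), 2 (in A, exclude), 3 (in A, exclude), 4 (in A, exclude), 5 (not in A, include), 6 (not in A, include), 7 (in A, exclude), 8 (not in A, include), 9 (not in A, include), 10 (in A, exclude), 11 (not in A, include), 12 (in A, exclude), 13 (not in A, include), 14 (in A, exclude), 15 (in A, exclude), 16 (not in A, include), 17 (in A, exclude), 18 (not in A, include), 19 (in A, exclude), 20 (in A, exclude), 21 (not in A, include), 22 (not in A, include), 23 (not in A, include), 24 (in A, exclude), 25 (not in A, include), 26 (not in A, include), 27 (in A, exclude), 28 (in A, exclude)
A' = {5, 6, 8, 9, 11, 13, 16, 18, 21, 22, 23, 25, 26}

{5, 6, 8, 9, 11, 13, 16, 18, 21, 22, 23, 25, 26}


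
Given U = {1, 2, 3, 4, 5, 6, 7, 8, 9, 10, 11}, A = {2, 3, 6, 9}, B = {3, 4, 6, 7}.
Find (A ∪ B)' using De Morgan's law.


U = {1, 2, 3, 4, 5, 6, 7, 8, 9, 10, 11}
A = {2, 3, 6, 9}, B = {3, 4, 6, 7}
A ∪ B = {2, 3, 4, 6, 7, 9}
(A ∪ B)' = U \ (A ∪ B) = {1, 5, 8, 10, 11}
Verification via A' ∩ B': A' = {1, 4, 5, 7, 8, 10, 11}, B' = {1, 2, 5, 8, 9, 10, 11}
A' ∩ B' = {1, 5, 8, 10, 11} ✓

{1, 5, 8, 10, 11}


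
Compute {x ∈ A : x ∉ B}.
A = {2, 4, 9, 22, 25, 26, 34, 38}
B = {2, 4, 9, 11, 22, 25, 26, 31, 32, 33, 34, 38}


Set A = {2, 4, 9, 22, 25, 26, 34, 38}
Set B = {2, 4, 9, 11, 22, 25, 26, 31, 32, 33, 34, 38}
Check each element of A against B:
2 ∈ B, 4 ∈ B, 9 ∈ B, 22 ∈ B, 25 ∈ B, 26 ∈ B, 34 ∈ B, 38 ∈ B
Elements of A not in B: {}

{}


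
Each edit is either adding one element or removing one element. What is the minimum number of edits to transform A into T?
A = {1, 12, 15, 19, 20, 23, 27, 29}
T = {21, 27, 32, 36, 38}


Set A = {1, 12, 15, 19, 20, 23, 27, 29}
Set T = {21, 27, 32, 36, 38}
Elements to remove from A (in A, not in T): {1, 12, 15, 19, 20, 23, 29} → 7 removals
Elements to add to A (in T, not in A): {21, 32, 36, 38} → 4 additions
Total edits = 7 + 4 = 11

11


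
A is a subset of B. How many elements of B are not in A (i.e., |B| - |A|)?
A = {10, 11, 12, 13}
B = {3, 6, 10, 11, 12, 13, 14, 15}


Set A = {10, 11, 12, 13}, |A| = 4
Set B = {3, 6, 10, 11, 12, 13, 14, 15}, |B| = 8
Since A ⊆ B: B \ A = {3, 6, 14, 15}
|B| - |A| = 8 - 4 = 4

4


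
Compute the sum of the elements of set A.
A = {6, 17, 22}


Set A = {6, 17, 22}
Sum = 6 + 17 + 22 = 45

45


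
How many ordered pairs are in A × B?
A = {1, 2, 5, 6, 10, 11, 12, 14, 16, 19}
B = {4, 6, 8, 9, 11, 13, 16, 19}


Set A = {1, 2, 5, 6, 10, 11, 12, 14, 16, 19} has 10 elements.
Set B = {4, 6, 8, 9, 11, 13, 16, 19} has 8 elements.
|A × B| = |A| × |B| = 10 × 8 = 80

80


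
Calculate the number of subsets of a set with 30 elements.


The set has 30 elements.
The power set contains all possible subsets.
|P(A)| = 2^|A| = 2^30 = 1073741824

1073741824


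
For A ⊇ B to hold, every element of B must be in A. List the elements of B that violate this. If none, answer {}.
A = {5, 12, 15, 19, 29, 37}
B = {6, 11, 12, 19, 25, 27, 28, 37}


Set A = {5, 12, 15, 19, 29, 37}
Set B = {6, 11, 12, 19, 25, 27, 28, 37}
Check each element of B against A:
6 ∉ A (include), 11 ∉ A (include), 12 ∈ A, 19 ∈ A, 25 ∉ A (include), 27 ∉ A (include), 28 ∉ A (include), 37 ∈ A
Elements of B not in A: {6, 11, 25, 27, 28}

{6, 11, 25, 27, 28}


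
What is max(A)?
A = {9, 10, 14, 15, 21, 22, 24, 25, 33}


Set A = {9, 10, 14, 15, 21, 22, 24, 25, 33}
Elements in ascending order: 9, 10, 14, 15, 21, 22, 24, 25, 33
The largest element is 33.

33


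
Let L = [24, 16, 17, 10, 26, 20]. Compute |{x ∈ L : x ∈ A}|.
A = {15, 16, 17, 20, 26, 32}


Set A = {15, 16, 17, 20, 26, 32}
Candidates: [24, 16, 17, 10, 26, 20]
Check each candidate:
24 ∉ A, 16 ∈ A, 17 ∈ A, 10 ∉ A, 26 ∈ A, 20 ∈ A
Count of candidates in A: 4

4


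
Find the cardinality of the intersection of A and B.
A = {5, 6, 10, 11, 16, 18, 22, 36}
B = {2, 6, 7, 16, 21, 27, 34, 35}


Set A = {5, 6, 10, 11, 16, 18, 22, 36}
Set B = {2, 6, 7, 16, 21, 27, 34, 35}
A ∩ B = {6, 16}
|A ∩ B| = 2

2


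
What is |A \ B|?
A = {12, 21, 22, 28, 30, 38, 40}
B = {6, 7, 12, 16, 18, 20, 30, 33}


Set A = {12, 21, 22, 28, 30, 38, 40}
Set B = {6, 7, 12, 16, 18, 20, 30, 33}
A \ B = {21, 22, 28, 38, 40}
|A \ B| = 5

5


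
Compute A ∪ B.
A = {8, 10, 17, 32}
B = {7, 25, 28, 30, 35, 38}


Set A = {8, 10, 17, 32}
Set B = {7, 25, 28, 30, 35, 38}
A ∪ B includes all elements in either set.
Elements from A: {8, 10, 17, 32}
Elements from B not already included: {7, 25, 28, 30, 35, 38}
A ∪ B = {7, 8, 10, 17, 25, 28, 30, 32, 35, 38}

{7, 8, 10, 17, 25, 28, 30, 32, 35, 38}


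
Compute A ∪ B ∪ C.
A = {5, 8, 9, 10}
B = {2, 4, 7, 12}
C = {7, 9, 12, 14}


Set A = {5, 8, 9, 10}
Set B = {2, 4, 7, 12}
Set C = {7, 9, 12, 14}
First, A ∪ B = {2, 4, 5, 7, 8, 9, 10, 12}
Then, (A ∪ B) ∪ C = {2, 4, 5, 7, 8, 9, 10, 12, 14}

{2, 4, 5, 7, 8, 9, 10, 12, 14}


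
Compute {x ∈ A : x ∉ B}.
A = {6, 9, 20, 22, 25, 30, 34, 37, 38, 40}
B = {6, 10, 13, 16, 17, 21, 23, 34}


Set A = {6, 9, 20, 22, 25, 30, 34, 37, 38, 40}
Set B = {6, 10, 13, 16, 17, 21, 23, 34}
Check each element of A against B:
6 ∈ B, 9 ∉ B (include), 20 ∉ B (include), 22 ∉ B (include), 25 ∉ B (include), 30 ∉ B (include), 34 ∈ B, 37 ∉ B (include), 38 ∉ B (include), 40 ∉ B (include)
Elements of A not in B: {9, 20, 22, 25, 30, 37, 38, 40}

{9, 20, 22, 25, 30, 37, 38, 40}


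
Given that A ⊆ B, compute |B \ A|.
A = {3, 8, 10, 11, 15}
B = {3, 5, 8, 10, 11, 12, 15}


Set A = {3, 8, 10, 11, 15}, |A| = 5
Set B = {3, 5, 8, 10, 11, 12, 15}, |B| = 7
Since A ⊆ B: B \ A = {5, 12}
|B| - |A| = 7 - 5 = 2

2


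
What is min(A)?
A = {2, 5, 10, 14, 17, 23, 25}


Set A = {2, 5, 10, 14, 17, 23, 25}
Elements in ascending order: 2, 5, 10, 14, 17, 23, 25
The smallest element is 2.

2


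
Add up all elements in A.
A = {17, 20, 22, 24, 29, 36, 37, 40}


Set A = {17, 20, 22, 24, 29, 36, 37, 40}
Sum = 17 + 20 + 22 + 24 + 29 + 36 + 37 + 40 = 225

225


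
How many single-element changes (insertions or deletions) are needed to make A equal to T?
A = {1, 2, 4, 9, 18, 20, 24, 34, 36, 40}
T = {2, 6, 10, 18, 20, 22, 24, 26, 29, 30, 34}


Set A = {1, 2, 4, 9, 18, 20, 24, 34, 36, 40}
Set T = {2, 6, 10, 18, 20, 22, 24, 26, 29, 30, 34}
Elements to remove from A (in A, not in T): {1, 4, 9, 36, 40} → 5 removals
Elements to add to A (in T, not in A): {6, 10, 22, 26, 29, 30} → 6 additions
Total edits = 5 + 6 = 11

11


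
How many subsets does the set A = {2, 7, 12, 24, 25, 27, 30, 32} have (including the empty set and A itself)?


Set A = {2, 7, 12, 24, 25, 27, 30, 32}
|A| = 8
The power set P(A) contains all subsets of A.
|P(A)| = 2^|A| = 2^8 = 256

256


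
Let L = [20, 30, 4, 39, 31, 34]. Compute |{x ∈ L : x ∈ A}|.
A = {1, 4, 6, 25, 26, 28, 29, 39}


Set A = {1, 4, 6, 25, 26, 28, 29, 39}
Candidates: [20, 30, 4, 39, 31, 34]
Check each candidate:
20 ∉ A, 30 ∉ A, 4 ∈ A, 39 ∈ A, 31 ∉ A, 34 ∉ A
Count of candidates in A: 2

2


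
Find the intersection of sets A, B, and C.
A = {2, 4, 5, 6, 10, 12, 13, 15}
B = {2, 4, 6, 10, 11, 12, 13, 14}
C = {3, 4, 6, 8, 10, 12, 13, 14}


Set A = {2, 4, 5, 6, 10, 12, 13, 15}
Set B = {2, 4, 6, 10, 11, 12, 13, 14}
Set C = {3, 4, 6, 8, 10, 12, 13, 14}
First, A ∩ B = {2, 4, 6, 10, 12, 13}
Then, (A ∩ B) ∩ C = {4, 6, 10, 12, 13}

{4, 6, 10, 12, 13}


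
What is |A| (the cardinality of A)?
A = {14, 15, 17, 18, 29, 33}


Set A = {14, 15, 17, 18, 29, 33}
Listing elements: 14, 15, 17, 18, 29, 33
Counting: 6 elements
|A| = 6

6


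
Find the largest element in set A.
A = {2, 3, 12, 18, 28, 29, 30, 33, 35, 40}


Set A = {2, 3, 12, 18, 28, 29, 30, 33, 35, 40}
Elements in ascending order: 2, 3, 12, 18, 28, 29, 30, 33, 35, 40
The largest element is 40.

40


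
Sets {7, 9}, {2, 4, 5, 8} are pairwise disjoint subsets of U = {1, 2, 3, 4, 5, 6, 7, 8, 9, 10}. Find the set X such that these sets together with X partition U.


U = {1, 2, 3, 4, 5, 6, 7, 8, 9, 10}
Shown blocks: {7, 9}, {2, 4, 5, 8}
A partition's blocks are pairwise disjoint and cover U, so the missing block = U \ (union of shown blocks).
Union of shown blocks: {2, 4, 5, 7, 8, 9}
Missing block = U \ (union) = {1, 3, 6, 10}

{1, 3, 6, 10}


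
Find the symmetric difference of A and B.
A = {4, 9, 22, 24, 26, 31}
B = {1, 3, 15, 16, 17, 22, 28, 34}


Set A = {4, 9, 22, 24, 26, 31}
Set B = {1, 3, 15, 16, 17, 22, 28, 34}
A △ B = (A \ B) ∪ (B \ A)
Elements in A but not B: {4, 9, 24, 26, 31}
Elements in B but not A: {1, 3, 15, 16, 17, 28, 34}
A △ B = {1, 3, 4, 9, 15, 16, 17, 24, 26, 28, 31, 34}

{1, 3, 4, 9, 15, 16, 17, 24, 26, 28, 31, 34}


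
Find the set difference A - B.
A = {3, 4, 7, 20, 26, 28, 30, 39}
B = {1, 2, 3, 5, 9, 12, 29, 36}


Set A = {3, 4, 7, 20, 26, 28, 30, 39}
Set B = {1, 2, 3, 5, 9, 12, 29, 36}
A \ B includes elements in A that are not in B.
Check each element of A:
3 (in B, remove), 4 (not in B, keep), 7 (not in B, keep), 20 (not in B, keep), 26 (not in B, keep), 28 (not in B, keep), 30 (not in B, keep), 39 (not in B, keep)
A \ B = {4, 7, 20, 26, 28, 30, 39}

{4, 7, 20, 26, 28, 30, 39}


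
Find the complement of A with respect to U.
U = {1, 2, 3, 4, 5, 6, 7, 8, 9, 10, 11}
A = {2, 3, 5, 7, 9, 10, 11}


Universal set U = {1, 2, 3, 4, 5, 6, 7, 8, 9, 10, 11}
Set A = {2, 3, 5, 7, 9, 10, 11}
A' = U \ A = elements in U but not in A
Checking each element of U:
1 (not in A, include), 2 (in A, exclude), 3 (in A, exclude), 4 (not in A, include), 5 (in A, exclude), 6 (not in A, include), 7 (in A, exclude), 8 (not in A, include), 9 (in A, exclude), 10 (in A, exclude), 11 (in A, exclude)
A' = {1, 4, 6, 8}

{1, 4, 6, 8}


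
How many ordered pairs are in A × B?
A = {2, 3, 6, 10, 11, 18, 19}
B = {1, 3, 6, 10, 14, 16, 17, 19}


Set A = {2, 3, 6, 10, 11, 18, 19} has 7 elements.
Set B = {1, 3, 6, 10, 14, 16, 17, 19} has 8 elements.
|A × B| = |A| × |B| = 7 × 8 = 56

56


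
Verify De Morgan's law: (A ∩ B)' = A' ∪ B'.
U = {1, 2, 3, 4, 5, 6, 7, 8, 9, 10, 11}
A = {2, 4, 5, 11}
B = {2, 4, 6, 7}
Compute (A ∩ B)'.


U = {1, 2, 3, 4, 5, 6, 7, 8, 9, 10, 11}
A = {2, 4, 5, 11}, B = {2, 4, 6, 7}
A ∩ B = {2, 4}
(A ∩ B)' = U \ (A ∩ B) = {1, 3, 5, 6, 7, 8, 9, 10, 11}
Verification via A' ∪ B': A' = {1, 3, 6, 7, 8, 9, 10}, B' = {1, 3, 5, 8, 9, 10, 11}
A' ∪ B' = {1, 3, 5, 6, 7, 8, 9, 10, 11} ✓

{1, 3, 5, 6, 7, 8, 9, 10, 11}


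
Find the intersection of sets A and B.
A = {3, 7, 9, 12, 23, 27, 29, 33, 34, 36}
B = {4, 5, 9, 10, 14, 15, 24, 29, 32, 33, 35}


Set A = {3, 7, 9, 12, 23, 27, 29, 33, 34, 36}
Set B = {4, 5, 9, 10, 14, 15, 24, 29, 32, 33, 35}
A ∩ B includes only elements in both sets.
Check each element of A against B:
3 ✗, 7 ✗, 9 ✓, 12 ✗, 23 ✗, 27 ✗, 29 ✓, 33 ✓, 34 ✗, 36 ✗
A ∩ B = {9, 29, 33}

{9, 29, 33}


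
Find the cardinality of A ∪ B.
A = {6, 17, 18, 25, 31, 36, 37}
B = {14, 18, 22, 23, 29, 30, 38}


Set A = {6, 17, 18, 25, 31, 36, 37}, |A| = 7
Set B = {14, 18, 22, 23, 29, 30, 38}, |B| = 7
A ∩ B = {18}, |A ∩ B| = 1
|A ∪ B| = |A| + |B| - |A ∩ B| = 7 + 7 - 1 = 13

13


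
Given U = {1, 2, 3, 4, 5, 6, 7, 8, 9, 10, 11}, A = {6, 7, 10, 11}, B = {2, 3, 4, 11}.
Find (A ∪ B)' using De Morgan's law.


U = {1, 2, 3, 4, 5, 6, 7, 8, 9, 10, 11}
A = {6, 7, 10, 11}, B = {2, 3, 4, 11}
A ∪ B = {2, 3, 4, 6, 7, 10, 11}
(A ∪ B)' = U \ (A ∪ B) = {1, 5, 8, 9}
Verification via A' ∩ B': A' = {1, 2, 3, 4, 5, 8, 9}, B' = {1, 5, 6, 7, 8, 9, 10}
A' ∩ B' = {1, 5, 8, 9} ✓

{1, 5, 8, 9}
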